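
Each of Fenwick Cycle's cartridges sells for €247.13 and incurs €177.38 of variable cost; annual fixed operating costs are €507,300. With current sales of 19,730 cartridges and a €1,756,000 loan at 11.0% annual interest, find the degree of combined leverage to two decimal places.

Contribution at this volume is 19,730 × €69.75 = €1,376,167.50.
Operating income = contribution − fixed costs = €1,376,167.50 − €507,300 = €868,867.50. Interest = €193,160.00.
DOL = €1,376,167.50 ÷ €868,867.50 = 1.5839; DFL = €868,867.50 ÷ €675,707.50 = 1.2859.
DCL = DOL × DFL = 1.5839 × 1.2859 = 2.0367.

2.04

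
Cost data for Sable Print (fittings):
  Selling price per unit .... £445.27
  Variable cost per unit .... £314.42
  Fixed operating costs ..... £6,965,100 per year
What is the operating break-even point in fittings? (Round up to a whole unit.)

53,230 fittings

Contribution margin per unit = £445.27 − £314.42 = £130.85.
Break-even Q = £6,965,100 / £130.85 = 53,229.65 → 53,230 fittings.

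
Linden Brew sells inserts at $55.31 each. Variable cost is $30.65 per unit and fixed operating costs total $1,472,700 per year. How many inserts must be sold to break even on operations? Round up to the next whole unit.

59,721 inserts

Contribution margin per unit = $55.31 − $30.65 = $24.66.
Break-even Q = $1,472,700 / $24.66 = 59,720.19 → 59,721 inserts.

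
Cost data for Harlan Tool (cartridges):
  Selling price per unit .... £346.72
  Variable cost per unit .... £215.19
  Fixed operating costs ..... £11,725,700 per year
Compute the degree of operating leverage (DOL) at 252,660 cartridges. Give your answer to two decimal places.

Total contribution margin = 252,660 × £131.53 = £33,232,369.80.
Operating income = contribution − fixed costs = £33,232,369.80 − £11,725,700 = £21,506,669.80.
DOL = contribution ÷ EBIT = £33,232,369.80 ÷ £21,506,669.80 = 1.5452.

1.55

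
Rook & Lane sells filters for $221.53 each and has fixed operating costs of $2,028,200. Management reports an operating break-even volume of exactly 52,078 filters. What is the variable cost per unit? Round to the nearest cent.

At break-even, FC = Q × (P − VC), so P − VC = $2,028,200 ÷ 52,078 = $38.9454.
Hence VC = price − CM = $221.53 − $38.9454 = $182.58.

$182.58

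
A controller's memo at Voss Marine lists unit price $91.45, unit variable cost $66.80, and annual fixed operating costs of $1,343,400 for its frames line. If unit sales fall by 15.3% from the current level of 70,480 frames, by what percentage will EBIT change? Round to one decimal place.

-67.5%

Contribution at this volume is 70,480 × $24.65 = $1,737,332.00.
Operating income = contribution − fixed costs = $1,737,332.00 − $1,343,400 = $393,932.00.
Degree of operating leverage = $1,737,332.00 / $393,932.00 = 4.4102.
Operating income changes by 4.4102 × -15.3% = -67.5%.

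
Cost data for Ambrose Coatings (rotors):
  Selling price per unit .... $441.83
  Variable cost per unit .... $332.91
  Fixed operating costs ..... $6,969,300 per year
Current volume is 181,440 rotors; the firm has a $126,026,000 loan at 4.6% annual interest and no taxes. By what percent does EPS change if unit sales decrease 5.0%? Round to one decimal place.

-14.1%

Contribution at this volume is 181,440 × $108.92 = $19,762,444.80.
Operating income = contribution − fixed costs = $19,762,444.80 − $6,969,300 = $12,793,144.80.
Interest = $5,797,196.00, so EBIT − I = $6,995,948.80.
DCL = total CM / (EBIT − I) = $19,762,444.80 / $6,995,948.80 = 2.8248.
EPS therefore changes by 2.8248 × (-5.0%) = -14.1%.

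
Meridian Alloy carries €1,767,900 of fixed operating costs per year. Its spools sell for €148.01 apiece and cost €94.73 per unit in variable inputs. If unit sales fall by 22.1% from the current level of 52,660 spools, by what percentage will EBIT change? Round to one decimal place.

At 52,660 units, contribution = 52,660 × €53.28 = €2,805,724.80.
Subtracting fixed costs: EBIT = €2,805,724.80 − €1,767,900 = €1,037,824.80.
Degree of operating leverage = €2,805,724.80 / €1,037,824.80 = 2.7035.
Operating income changes by 2.7035 × -22.1% = -59.7%.

-59.7%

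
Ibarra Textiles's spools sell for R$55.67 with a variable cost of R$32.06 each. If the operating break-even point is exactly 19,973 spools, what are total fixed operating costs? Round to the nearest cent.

R$471,562.53

Contribution margin per unit = R$55.67 − R$32.06 = R$23.61.
Since BE = FC / CM, FC = 19,973 × R$23.61 = R$471,562.53.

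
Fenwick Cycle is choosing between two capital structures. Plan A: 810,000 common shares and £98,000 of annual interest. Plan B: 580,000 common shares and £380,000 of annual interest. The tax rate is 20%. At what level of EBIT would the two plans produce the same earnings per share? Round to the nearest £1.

At indifference, (EBIT − 98,000)(1 − t)/810,000 = (EBIT − 380,000)(1 − t)/580,000.
Cancelling (1 − t) and cross-multiplying: 580,000·(EBIT − 98,000) = 810,000·(EBIT − 380,000).
EBIT × (810,000 − 580,000) = 380,000 × 810,000 − 98,000 × 580,000 = 250,960,000,000, so EBIT = 250,960,000,000 ÷ 230,000 = 1,091,130.43.

£1,091,130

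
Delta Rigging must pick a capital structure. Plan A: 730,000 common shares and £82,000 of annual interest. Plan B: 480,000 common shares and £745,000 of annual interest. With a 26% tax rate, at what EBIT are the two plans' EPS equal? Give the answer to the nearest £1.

Set EPS_A = EPS_B: (EBIT − £82,000)(1 − 0.26) ÷ 730,000 = (EBIT − £745,000)(1 − 0.26) ÷ 480,000.
The (1 − t) factor cancels: (EBIT − 82,000) × 480,000 = (EBIT − 745,000) × 730,000.
EBIT × (730,000 − 480,000) = 745,000 × 730,000 − 82,000 × 480,000 = 504,490,000,000, so EBIT = 504,490,000,000 ÷ 250,000 = 2,017,960.00.

£2,017,960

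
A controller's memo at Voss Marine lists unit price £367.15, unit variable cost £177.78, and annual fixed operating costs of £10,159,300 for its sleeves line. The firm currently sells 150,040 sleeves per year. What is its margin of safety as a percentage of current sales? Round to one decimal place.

64.2%

Unit CM = price − variable cost = £367.15 − £177.78 = £189.37. Break-even units = £10,159,300 ÷ £189.37 = 53,647.89; break-even revenue = 53,647.89 × £367.15 = £19,696,821.01.
Actual sales revenue = 150,040 × £367.15 = £55,087,186.00.
Margin of safety = (£55,087,186.00 − £19,696,821.01) ÷ £55,087,186.00 = 64.2%.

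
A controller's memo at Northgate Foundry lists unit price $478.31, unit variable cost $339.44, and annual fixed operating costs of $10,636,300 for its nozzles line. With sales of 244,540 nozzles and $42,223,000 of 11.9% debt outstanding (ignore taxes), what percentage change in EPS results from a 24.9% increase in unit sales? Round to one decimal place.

Total contribution margin = 244,540 × $138.87 = $33,959,269.80.
Operating income = contribution − fixed costs = $33,959,269.80 − $10,636,300 = $23,322,969.80.
Interest = $5,024,537.00, so EBIT − I = $18,298,432.80.
Degree of combined leverage = contribution ÷ (EBIT − I) = $33,959,269.80 ÷ $18,298,432.80 = 1.8559.
%ΔEPS = DCL × %ΔSales = 1.8559 × +24.9% = +46.2%.

+46.2%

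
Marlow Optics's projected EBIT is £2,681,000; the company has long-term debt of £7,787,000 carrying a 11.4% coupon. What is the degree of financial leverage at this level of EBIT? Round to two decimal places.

Interest = £887,718.00.
Degree of financial leverage = EBIT / (EBIT − interest) = £2,681,000 / £1,793,282.00 = 1.4950.

1.50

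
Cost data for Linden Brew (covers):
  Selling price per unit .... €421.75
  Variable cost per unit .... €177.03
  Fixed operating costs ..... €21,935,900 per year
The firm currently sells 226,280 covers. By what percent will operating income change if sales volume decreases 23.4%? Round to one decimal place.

-38.8%

Total contribution margin = 226,280 × €244.72 = €55,375,241.60.
EBIT = €55,375,241.60 − €21,935,900 = €33,439,341.60.
Degree of operating leverage = €55,375,241.60 / €33,439,341.60 = 1.6560.
%ΔEBIT = DOL × %ΔSales = 1.6560 × -23.4% = -38.8%.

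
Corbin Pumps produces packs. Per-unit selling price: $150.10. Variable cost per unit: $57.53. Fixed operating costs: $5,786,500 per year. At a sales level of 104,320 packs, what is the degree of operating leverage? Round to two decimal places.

Total contribution margin = 104,320 × $92.57 = $9,656,902.40.
Subtracting fixed costs: EBIT = $9,656,902.40 − $5,786,500 = $3,870,402.40.
Degree of operating leverage = $9,656,902.40 / $3,870,402.40 = 2.4951.

2.50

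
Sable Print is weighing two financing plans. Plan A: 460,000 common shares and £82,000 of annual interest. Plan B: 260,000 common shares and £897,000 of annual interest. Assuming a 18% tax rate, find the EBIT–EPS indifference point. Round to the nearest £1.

£1,956,500

At indifference, (EBIT − 82,000)(1 − t)/460,000 = (EBIT − 897,000)(1 − t)/260,000.
The (1 − t) factor cancels: (EBIT − 82,000) × 260,000 = (EBIT − 897,000) × 460,000.
EBIT × (460,000 − 260,000) = 897,000 × 460,000 − 82,000 × 260,000 = 391,300,000,000, so EBIT = 391,300,000,000 ÷ 200,000 = 1,956,500.00.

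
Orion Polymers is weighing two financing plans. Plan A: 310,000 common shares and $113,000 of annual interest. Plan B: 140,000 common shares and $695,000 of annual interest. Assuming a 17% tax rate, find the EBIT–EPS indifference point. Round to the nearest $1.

$1,174,294

At indifference, (EBIT − 113,000)(1 − t)/310,000 = (EBIT − 695,000)(1 − t)/140,000.
Cancelling (1 − t) and cross-multiplying: 140,000·(EBIT − 113,000) = 310,000·(EBIT − 695,000).
EBIT × (310,000 − 140,000) = 695,000 × 310,000 − 113,000 × 140,000 = 199,630,000,000, so EBIT = 199,630,000,000 ÷ 170,000 = 1,174,294.12.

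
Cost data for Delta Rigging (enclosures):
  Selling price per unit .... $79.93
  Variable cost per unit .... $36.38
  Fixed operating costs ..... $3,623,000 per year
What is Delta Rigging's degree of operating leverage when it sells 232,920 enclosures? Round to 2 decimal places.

1.56

Contribution at this volume is 232,920 × $43.55 = $10,143,666.00.
EBIT = $10,143,666.00 − $3,623,000 = $6,520,666.00.
DOL = contribution ÷ EBIT = $10,143,666.00 ÷ $6,520,666.00 = 1.5556.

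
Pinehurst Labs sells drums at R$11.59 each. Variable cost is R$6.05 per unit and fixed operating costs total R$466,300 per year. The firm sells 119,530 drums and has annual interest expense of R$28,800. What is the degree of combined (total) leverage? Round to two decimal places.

3.96

Total contribution margin = 119,530 × R$5.54 = R$662,196.20.
Subtracting fixed costs: EBIT = R$662,196.20 − R$466,300 = R$195,896.20. Interest = R$28,800.00.
DOL = R$662,196.20 ÷ R$195,896.20 = 3.3803; DFL = R$195,896.20 ÷ R$167,096.20 = 1.1724.
Combined leverage = 3.3803 × 1.1724 = 3.9631.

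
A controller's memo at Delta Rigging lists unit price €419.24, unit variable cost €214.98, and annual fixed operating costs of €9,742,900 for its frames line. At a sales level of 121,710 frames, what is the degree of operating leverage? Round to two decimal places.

1.64

At 121,710 units, contribution = 121,710 × €204.26 = €24,860,484.60.
Operating income = contribution − fixed costs = €24,860,484.60 − €9,742,900 = €15,117,584.60.
So DOL = total CM / EBIT = €24,860,484.60 / €15,117,584.60 = 1.6445.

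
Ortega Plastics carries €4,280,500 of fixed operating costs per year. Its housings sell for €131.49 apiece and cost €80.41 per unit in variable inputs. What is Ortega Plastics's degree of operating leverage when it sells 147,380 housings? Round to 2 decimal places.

Contribution at this volume is 147,380 × €51.08 = €7,528,170.40.
EBIT = €7,528,170.40 − €4,280,500 = €3,247,670.40.
So DOL = total CM / EBIT = €7,528,170.40 / €3,247,670.40 = 2.3180.

2.32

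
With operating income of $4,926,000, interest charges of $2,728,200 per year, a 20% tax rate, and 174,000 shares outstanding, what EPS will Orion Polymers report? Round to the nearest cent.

$10.10

Pre-tax income = $4,926,000 − $2,728,200.00 = $2,197,800.00.
Net income = $2,197,800.00 × (1 − 0.20) = $1,758,240.00.
EPS = $1,758,240.00 ÷ 174,000 = $10.10.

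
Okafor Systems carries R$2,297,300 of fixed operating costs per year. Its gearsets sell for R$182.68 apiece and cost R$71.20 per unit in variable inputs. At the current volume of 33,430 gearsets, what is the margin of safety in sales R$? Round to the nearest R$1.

R$2,342,454

Each unit contributes R$182.68 − R$71.20 = R$111.48. Break-even units = R$2,297,300 ÷ R$111.48 = 20,607.28; break-even revenue = 20,607.28 × R$182.68 = R$3,764,538.61.
Actual sales revenue = 33,430 × R$182.68 = R$6,106,992.40.
Margin of safety = R$6,106,992.40 − R$3,764,538.61 = R$2,342,454.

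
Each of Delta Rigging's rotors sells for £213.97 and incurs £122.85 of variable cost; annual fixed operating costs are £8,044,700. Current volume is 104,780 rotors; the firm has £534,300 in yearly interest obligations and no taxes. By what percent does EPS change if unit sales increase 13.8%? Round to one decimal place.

Total contribution margin = 104,780 × £91.12 = £9,547,553.60.
Subtracting fixed costs: EBIT = £9,547,553.60 − £8,044,700 = £1,502,853.60.
After interest of £534,300.00, pre-tax earnings = £968,553.60.
Degree of combined leverage = contribution ÷ (EBIT − I) = £9,547,553.60 ÷ £968,553.60 = 9.8575.
%ΔEPS = DCL × %ΔSales = 9.8575 × +13.8% = +136.0%.

+136.0%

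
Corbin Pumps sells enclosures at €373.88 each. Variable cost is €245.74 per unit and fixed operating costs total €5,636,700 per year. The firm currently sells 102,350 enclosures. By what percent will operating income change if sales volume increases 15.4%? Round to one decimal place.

Total contribution margin = 102,350 × €128.14 = €13,115,129.00.
EBIT = €13,115,129.00 − €5,636,700 = €7,478,429.00.
So DOL = total CM / EBIT = €13,115,129.00 / €7,478,429.00 = 1.7537.
%ΔEBIT = DOL × %ΔSales = 1.7537 × +15.4% = +27.0%.

+27.0%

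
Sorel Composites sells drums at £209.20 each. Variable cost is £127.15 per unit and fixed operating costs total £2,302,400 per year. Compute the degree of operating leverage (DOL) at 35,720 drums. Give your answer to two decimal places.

At 35,720 units, contribution = 35,720 × £82.05 = £2,930,826.00.
Operating income = contribution − fixed costs = £2,930,826.00 − £2,302,400 = £628,426.00.
So DOL = total CM / EBIT = £2,930,826.00 / £628,426.00 = 4.6638.

4.66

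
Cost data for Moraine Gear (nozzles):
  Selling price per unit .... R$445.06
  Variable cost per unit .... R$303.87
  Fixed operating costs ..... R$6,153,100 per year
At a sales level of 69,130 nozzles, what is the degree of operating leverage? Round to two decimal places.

2.71

Contribution at this volume is 69,130 × R$141.19 = R$9,760,464.70.
Subtracting fixed costs: EBIT = R$9,760,464.70 − R$6,153,100 = R$3,607,364.70.
So DOL = total CM / EBIT = R$9,760,464.70 / R$3,607,364.70 = 2.7057.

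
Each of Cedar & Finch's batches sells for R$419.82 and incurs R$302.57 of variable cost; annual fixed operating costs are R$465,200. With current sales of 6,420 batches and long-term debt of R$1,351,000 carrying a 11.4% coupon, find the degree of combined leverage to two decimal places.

5.64

Total contribution margin = 6,420 × R$117.25 = R$752,745.00.
Subtracting fixed costs: EBIT = R$752,745.00 − R$465,200 = R$287,545.00. Interest = R$154,014.00.
DOL = R$752,745.00 ÷ R$287,545.00 = 2.6178; DFL = R$287,545.00 ÷ R$133,531.00 = 2.1534.
Combined leverage = 2.6178 × 2.1534 = 5.6372.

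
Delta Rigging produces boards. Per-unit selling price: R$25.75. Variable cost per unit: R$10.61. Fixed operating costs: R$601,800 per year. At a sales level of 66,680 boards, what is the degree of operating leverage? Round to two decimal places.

2.48

Contribution at this volume is 66,680 × R$15.14 = R$1,009,535.20.
EBIT = R$1,009,535.20 − R$601,800 = R$407,735.20.
So DOL = total CM / EBIT = R$1,009,535.20 / R$407,735.20 = 2.4760.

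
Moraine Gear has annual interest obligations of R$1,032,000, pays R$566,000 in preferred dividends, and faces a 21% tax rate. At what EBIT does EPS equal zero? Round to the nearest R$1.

R$1,748,456

Preferred dividends are paid after tax, so their pre-tax equivalent is R$566,000 ÷ (1 − 0.21) = R$716,455.70.
EPS = 0 when EBIT covers interest plus the pre-tax preferred burden: R$1,032,000 + R$716,455.70 = R$1,748,455.70.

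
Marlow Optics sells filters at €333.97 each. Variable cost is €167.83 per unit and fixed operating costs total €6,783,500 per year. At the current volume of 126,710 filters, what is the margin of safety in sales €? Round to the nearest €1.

€28,681,336

Each unit contributes €333.97 − €167.83 = €166.14. Break-even units = €6,783,500 ÷ €166.14 = 40,830.02; break-even revenue = 40,830.02 × €333.97 = €13,636,002.74.
Current sales = 126,710 × €333.97 = €42,317,338.70.
Margin of safety = €42,317,338.70 − €13,636,002.74 = €28,681,336.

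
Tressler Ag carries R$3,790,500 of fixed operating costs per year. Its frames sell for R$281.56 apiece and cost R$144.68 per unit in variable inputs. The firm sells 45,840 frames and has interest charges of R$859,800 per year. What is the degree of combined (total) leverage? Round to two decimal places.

Total contribution margin = 45,840 × R$136.88 = R$6,274,579.20.
EBIT = R$6,274,579.20 − R$3,790,500 = R$2,484,079.20. Interest = R$859,800.00.
DOL = R$6,274,579.20 ÷ R$2,484,079.20 = 2.5259; DFL = R$2,484,079.20 ÷ R$1,624,279.20 = 1.5293.
DCL = DOL × DFL = 2.5259 × 1.5293 = 3.8629.

3.86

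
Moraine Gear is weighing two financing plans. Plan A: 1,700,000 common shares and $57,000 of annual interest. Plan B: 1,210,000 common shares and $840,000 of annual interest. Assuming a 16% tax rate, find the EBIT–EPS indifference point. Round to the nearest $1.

$2,773,531

At indifference, (EBIT − 57,000)(1 − t)/1,700,000 = (EBIT − 840,000)(1 − t)/1,210,000.
The (1 − t) factor cancels: (EBIT − 57,000) × 1,210,000 = (EBIT − 840,000) × 1,700,000.
EBIT × (1,700,000 − 1,210,000) = 840,000 × 1,700,000 − 57,000 × 1,210,000 = 1,359,030,000,000, so EBIT = 1,359,030,000,000 ÷ 490,000 = 2,773,530.61.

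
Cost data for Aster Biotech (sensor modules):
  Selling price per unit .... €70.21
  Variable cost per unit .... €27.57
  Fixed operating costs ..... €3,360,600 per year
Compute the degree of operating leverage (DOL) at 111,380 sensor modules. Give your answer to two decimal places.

Contribution at this volume is 111,380 × €42.64 = €4,749,243.20.
Subtracting fixed costs: EBIT = €4,749,243.20 − €3,360,600 = €1,388,643.20.
So DOL = total CM / EBIT = €4,749,243.20 / €1,388,643.20 = 3.4201.

3.42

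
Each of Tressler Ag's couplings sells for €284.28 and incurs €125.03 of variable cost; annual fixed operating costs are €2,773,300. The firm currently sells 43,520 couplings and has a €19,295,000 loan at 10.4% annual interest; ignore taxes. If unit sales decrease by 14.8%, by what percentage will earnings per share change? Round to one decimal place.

-47.7%

Contribution at this volume is 43,520 × €159.25 = €6,930,560.00.
Operating income = contribution − fixed costs = €6,930,560.00 − €2,773,300 = €4,157,260.00.
Interest = €2,006,680.00, so EBIT − I = €2,150,580.00.
DCL = total CM / (EBIT − I) = €6,930,560.00 / €2,150,580.00 = 3.2226.
%ΔEPS = DCL × %ΔSales = 3.2226 × -14.8% = -47.7%.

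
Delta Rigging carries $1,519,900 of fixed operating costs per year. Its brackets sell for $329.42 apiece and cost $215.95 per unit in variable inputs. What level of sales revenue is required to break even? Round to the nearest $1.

CM per unit = $329.42 − $215.95 = $113.47; CM ratio = $113.47 / $329.42 = 0.3445.
Break-even revenue = fixed costs × price ÷ CM = $1,519,900 × $329.42 ÷ $113.47 = $4,412,492.

$4,412,492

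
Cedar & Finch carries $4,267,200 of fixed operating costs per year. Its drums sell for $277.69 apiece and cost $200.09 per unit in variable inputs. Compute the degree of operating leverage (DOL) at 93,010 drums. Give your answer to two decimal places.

At 93,010 units, contribution = 93,010 × $77.60 = $7,217,576.00.
Subtracting fixed costs: EBIT = $7,217,576.00 − $4,267,200 = $2,950,376.00.
So DOL = total CM / EBIT = $7,217,576.00 / $2,950,376.00 = 2.4463.

2.45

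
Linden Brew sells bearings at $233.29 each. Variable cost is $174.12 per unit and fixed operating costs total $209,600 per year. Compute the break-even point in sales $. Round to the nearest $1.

CM per unit = $233.29 − $174.12 = $59.17; CM ratio = $59.17 / $233.29 = 0.2536.
Break-even revenue = fixed costs × price ÷ CM = $209,600 × $233.29 ÷ $59.17 = $826,391.

$826,391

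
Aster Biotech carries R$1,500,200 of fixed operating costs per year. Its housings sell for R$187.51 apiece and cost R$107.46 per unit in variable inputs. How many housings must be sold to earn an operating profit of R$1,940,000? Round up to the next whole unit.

42,976 housings

Each unit contributes R$187.51 − R$107.46 = R$80.05.
Need Q such that Q × R$80.05 − R$1,500,200 = R$1,940,000, i.e. Q = R$3,440,200 / R$80.05 = 42,975.64 → 42,976.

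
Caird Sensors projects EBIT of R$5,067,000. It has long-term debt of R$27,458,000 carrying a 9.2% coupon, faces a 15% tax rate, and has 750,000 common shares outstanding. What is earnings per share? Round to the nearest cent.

R$2.88

Interest = R$2,526,136.00, so EBT = R$5,067,000 − R$2,526,136.00 = R$2,540,864.00.
Net income = R$2,540,864.00 × (1 − 0.15) = R$2,159,734.40.
EPS = R$2,159,734.40 ÷ 750,000 = R$2.88.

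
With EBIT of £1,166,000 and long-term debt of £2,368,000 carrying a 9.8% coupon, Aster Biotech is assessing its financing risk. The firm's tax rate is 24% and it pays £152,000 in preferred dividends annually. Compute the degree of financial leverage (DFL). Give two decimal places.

Interest = £232,064.00.
Preferred dividends grossed up pre-tax: £152,000 / (1 − 0.24) = £200,000.00.
DFL = EBIT ÷ [EBIT − I − D_p/(1−t)] = £1,166,000 ÷ [£1,166,000 − £232,064.00 − £200,000.00] = £1,166,000 ÷ £733,936.00 = 1.5887.

1.59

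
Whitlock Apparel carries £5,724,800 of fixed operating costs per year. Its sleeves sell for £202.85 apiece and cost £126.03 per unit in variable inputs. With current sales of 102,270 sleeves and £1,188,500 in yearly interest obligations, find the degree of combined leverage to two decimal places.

Contribution at this volume is 102,270 × £76.82 = £7,856,381.40.
Subtracting fixed costs: EBIT = £7,856,381.40 − £5,724,800 = £2,131,581.40. Interest = £1,188,500.00.
DOL = £7,856,381.40 ÷ £2,131,581.40 = 3.6857; DFL = £2,131,581.40 ÷ £943,081.40 = 2.2602.
DCL = DOL × DFL = 3.6857 × 2.2602 = 8.3304.

8.33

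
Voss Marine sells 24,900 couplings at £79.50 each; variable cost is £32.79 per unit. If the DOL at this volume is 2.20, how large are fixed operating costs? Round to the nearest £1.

At 24,900 units, contribution = 24,900 × £46.71 = £1,163,079.00.
DOL = contribution / EBIT, so EBIT = £1,163,079.00 / 2.20 = £528,672.27.
And FC = contribution − EBIT = £1,163,079.00 − £528,672.27 = £634,407.

£634,407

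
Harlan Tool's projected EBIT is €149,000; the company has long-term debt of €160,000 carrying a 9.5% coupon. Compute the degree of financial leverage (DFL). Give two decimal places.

1.11

Annual interest charges come to €15,200.00.
Degree of financial leverage = EBIT / (EBIT − interest) = €149,000 / €133,800.00 = 1.1136.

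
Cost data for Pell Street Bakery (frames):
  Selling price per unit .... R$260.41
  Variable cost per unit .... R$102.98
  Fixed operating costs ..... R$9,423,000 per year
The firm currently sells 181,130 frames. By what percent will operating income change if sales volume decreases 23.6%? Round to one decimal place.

-35.2%

Contribution at this volume is 181,130 × R$157.43 = R$28,515,295.90.
Operating income = contribution − fixed costs = R$28,515,295.90 − R$9,423,000 = R$19,092,295.90.
So DOL = total CM / EBIT = R$28,515,295.90 / R$19,092,295.90 = 1.4935.
%ΔEBIT = DOL × %ΔSales = 1.4935 × -23.6% = -35.2%.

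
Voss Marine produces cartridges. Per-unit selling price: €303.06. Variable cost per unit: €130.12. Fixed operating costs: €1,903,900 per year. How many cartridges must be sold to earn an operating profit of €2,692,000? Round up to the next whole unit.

26,576 cartridges

Each unit contributes €303.06 − €130.12 = €172.94.
Need Q such that Q × €172.94 − €1,903,900 = €2,692,000, i.e. Q = €4,595,900 / €172.94 = 26,575.11 → 26,576.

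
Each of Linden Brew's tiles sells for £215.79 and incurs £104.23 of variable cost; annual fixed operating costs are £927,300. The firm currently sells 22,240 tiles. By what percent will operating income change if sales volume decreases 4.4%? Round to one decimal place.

At 22,240 units, contribution = 22,240 × £111.56 = £2,481,094.40.
Operating income = contribution − fixed costs = £2,481,094.40 − £927,300 = £1,553,794.40.
Degree of operating leverage = £2,481,094.40 / £1,553,794.40 = 1.5968.
So EBIT moves 1.5968 × (-4.4%) = -7.0%.

-7.0%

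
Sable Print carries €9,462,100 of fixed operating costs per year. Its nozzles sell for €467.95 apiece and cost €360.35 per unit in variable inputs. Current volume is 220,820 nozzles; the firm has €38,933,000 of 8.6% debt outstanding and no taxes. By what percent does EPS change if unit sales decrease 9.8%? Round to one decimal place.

Contribution at this volume is 220,820 × €107.60 = €23,760,232.00.
Subtracting fixed costs: EBIT = €23,760,232.00 − €9,462,100 = €14,298,132.00.
Interest = €3,348,238.00, so EBIT − I = €10,949,894.00.
DCL = total CM / (EBIT − I) = €23,760,232.00 / €10,949,894.00 = 2.1699.
%ΔEPS = DCL × %ΔSales = 2.1699 × -9.8% = -21.3%.

-21.3%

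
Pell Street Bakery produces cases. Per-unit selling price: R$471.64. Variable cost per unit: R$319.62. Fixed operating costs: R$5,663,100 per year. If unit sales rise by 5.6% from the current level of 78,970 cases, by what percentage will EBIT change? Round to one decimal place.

At 78,970 units, contribution = 78,970 × R$152.02 = R$12,005,019.40.
EBIT = R$12,005,019.40 − R$5,663,100 = R$6,341,919.40.
DOL = contribution ÷ EBIT = R$12,005,019.40 ÷ R$6,341,919.40 = 1.8930.
So EBIT moves 1.8930 × (+5.6%) = +10.6%.

+10.6%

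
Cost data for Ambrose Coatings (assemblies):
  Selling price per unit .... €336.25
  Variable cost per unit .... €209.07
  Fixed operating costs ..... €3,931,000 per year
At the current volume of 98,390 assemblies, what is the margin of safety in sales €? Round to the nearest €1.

Unit CM = price − variable cost = €336.25 − €209.07 = €127.18. Break-even units = €3,931,000 ÷ €127.18 = 30,908.95; break-even revenue = 30,908.95 × €336.25 = €10,393,133.75.
Actual sales revenue = 98,390 × €336.25 = €33,083,637.50.
Margin of safety = €33,083,637.50 − €10,393,133.75 = €22,690,504.

€22,690,504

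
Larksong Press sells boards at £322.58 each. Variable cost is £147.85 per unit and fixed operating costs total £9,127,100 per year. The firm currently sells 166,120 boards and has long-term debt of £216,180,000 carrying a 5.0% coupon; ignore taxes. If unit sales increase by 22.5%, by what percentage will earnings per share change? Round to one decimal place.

+71.8%

Contribution at this volume is 166,120 × £174.73 = £29,026,147.60.
Subtracting fixed costs: EBIT = £29,026,147.60 − £9,127,100 = £19,899,047.60.
Interest = £10,809,000.00, so EBIT − I = £9,090,047.60.
DCL = total CM / (EBIT − I) = £29,026,147.60 / £9,090,047.60 = 3.1932.
EPS therefore changes by 3.1932 × (+22.5%) = +71.8%.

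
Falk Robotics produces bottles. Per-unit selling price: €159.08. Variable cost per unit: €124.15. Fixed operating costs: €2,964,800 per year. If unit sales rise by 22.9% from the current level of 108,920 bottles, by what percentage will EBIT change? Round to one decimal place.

+103.7%

Total contribution margin = 108,920 × €34.93 = €3,804,575.60.
Operating income = contribution − fixed costs = €3,804,575.60 − €2,964,800 = €839,775.60.
Degree of operating leverage = €3,804,575.60 / €839,775.60 = 4.5305.
%ΔEBIT = DOL × %ΔSales = 4.5305 × +22.9% = +103.7%.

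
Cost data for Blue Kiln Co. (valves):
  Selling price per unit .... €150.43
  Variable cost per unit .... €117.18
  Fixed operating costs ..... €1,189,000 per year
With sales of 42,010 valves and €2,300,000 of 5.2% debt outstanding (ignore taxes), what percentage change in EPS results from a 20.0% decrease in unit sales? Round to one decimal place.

Total contribution margin = 42,010 × €33.25 = €1,396,832.50.
Operating income = contribution − fixed costs = €1,396,832.50 − €1,189,000 = €207,832.50.
Interest = €119,600.00, so EBIT − I = €88,232.50.
Degree of combined leverage = contribution ÷ (EBIT − I) = €1,396,832.50 ÷ €88,232.50 = 15.8313.
EPS therefore changes by 15.8313 × (-20.0%) = -316.6%.

-316.6%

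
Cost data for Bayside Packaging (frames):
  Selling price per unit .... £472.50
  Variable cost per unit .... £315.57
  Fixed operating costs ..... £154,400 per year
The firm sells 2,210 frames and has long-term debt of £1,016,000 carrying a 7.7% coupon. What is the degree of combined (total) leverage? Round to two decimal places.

At 2,210 units, contribution = 2,210 × £156.93 = £346,815.30.
Subtracting fixed costs: EBIT = £346,815.30 − £154,400 = £192,415.30. Interest = £78,232.00.
DOL = £346,815.30 ÷ £192,415.30 = 1.8024; DFL = £192,415.30 ÷ £114,183.30 = 1.6851.
DCL = DOL × DFL = 1.8024 × 1.6851 = 3.0372.

3.04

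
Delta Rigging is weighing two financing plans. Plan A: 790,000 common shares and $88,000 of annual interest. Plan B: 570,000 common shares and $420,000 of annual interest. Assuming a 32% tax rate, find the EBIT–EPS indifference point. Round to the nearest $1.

Set EPS_A = EPS_B: (EBIT − $88,000)(1 − 0.32) ÷ 790,000 = (EBIT − $420,000)(1 − 0.32) ÷ 570,000.
Cancelling (1 − t) and cross-multiplying: 570,000·(EBIT − 88,000) = 790,000·(EBIT − 420,000).
EBIT × (790,000 − 570,000) = 420,000 × 790,000 − 88,000 × 570,000 = 281,640,000,000, so EBIT = 281,640,000,000 ÷ 220,000 = 1,280,181.82.

$1,280,182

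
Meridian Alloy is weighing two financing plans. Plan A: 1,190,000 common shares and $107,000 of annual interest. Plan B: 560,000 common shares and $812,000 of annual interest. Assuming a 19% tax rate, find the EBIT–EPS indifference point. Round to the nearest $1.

$1,438,667

Set EPS_A = EPS_B: (EBIT − $107,000)(1 − 0.19) ÷ 1,190,000 = (EBIT − $812,000)(1 − 0.19) ÷ 560,000.
Cancelling (1 − t) and cross-multiplying: 560,000·(EBIT − 107,000) = 1,190,000·(EBIT − 812,000).
EBIT × (1,190,000 − 560,000) = 812,000 × 1,190,000 − 107,000 × 560,000 = 906,360,000,000, so EBIT = 906,360,000,000 ÷ 630,000 = 1,438,666.67.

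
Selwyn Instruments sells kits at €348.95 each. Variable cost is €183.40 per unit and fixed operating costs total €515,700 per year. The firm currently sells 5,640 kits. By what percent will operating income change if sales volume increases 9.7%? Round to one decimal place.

+21.7%

Total contribution margin = 5,640 × €165.55 = €933,702.00.
EBIT = €933,702.00 − €515,700 = €418,002.00.
So DOL = total CM / EBIT = €933,702.00 / €418,002.00 = 2.2337.
So EBIT moves 2.2337 × (+9.7%) = +21.7%.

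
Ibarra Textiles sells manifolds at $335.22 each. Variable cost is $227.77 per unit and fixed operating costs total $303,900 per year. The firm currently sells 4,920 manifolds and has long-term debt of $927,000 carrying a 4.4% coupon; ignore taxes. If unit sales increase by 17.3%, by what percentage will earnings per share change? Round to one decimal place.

+49.7%

At 4,920 units, contribution = 4,920 × $107.45 = $528,654.00.
Subtracting fixed costs: EBIT = $528,654.00 − $303,900 = $224,754.00.
After interest of $40,788.00, pre-tax earnings = $183,966.00.
Degree of combined leverage = contribution ÷ (EBIT − I) = $528,654.00 ÷ $183,966.00 = 2.8737.
%ΔEPS = DCL × %ΔSales = 2.8737 × +17.3% = +49.7%.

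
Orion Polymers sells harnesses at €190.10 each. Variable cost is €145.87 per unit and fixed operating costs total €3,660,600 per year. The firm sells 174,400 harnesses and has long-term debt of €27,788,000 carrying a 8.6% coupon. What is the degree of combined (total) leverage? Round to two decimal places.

Contribution at this volume is 174,400 × €44.23 = €7,713,712.00.
EBIT = €7,713,712.00 − €3,660,600 = €4,053,112.00. Interest = €2,389,768.00.
DOL = €7,713,712.00 ÷ €4,053,112.00 = 1.9032; DFL = €4,053,112.00 ÷ €1,663,344.00 = 2.4367.
Combined leverage = 1.9032 × 2.4367 = 4.6375.

4.64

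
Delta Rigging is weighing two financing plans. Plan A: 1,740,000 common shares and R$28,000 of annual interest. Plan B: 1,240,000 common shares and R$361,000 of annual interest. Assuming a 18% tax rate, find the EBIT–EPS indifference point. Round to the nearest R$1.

Set EPS_A = EPS_B: (EBIT − R$28,000)(1 − 0.18) ÷ 1,740,000 = (EBIT − R$361,000)(1 − 0.18) ÷ 1,240,000.
Cancelling (1 − t) and cross-multiplying: 1,240,000·(EBIT − 28,000) = 1,740,000·(EBIT − 361,000).
Solving, EBIT = (361,000·1,740,000 − 28,000·1,240,000) / (1,740,000 − 1,240,000) = 593,420,000,000 / 500,000 = 1,186,840.00.

R$1,186,840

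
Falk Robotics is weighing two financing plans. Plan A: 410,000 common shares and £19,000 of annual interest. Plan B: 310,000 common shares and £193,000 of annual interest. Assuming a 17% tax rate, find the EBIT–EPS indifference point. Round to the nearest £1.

At indifference, (EBIT − 19,000)(1 − t)/410,000 = (EBIT − 193,000)(1 − t)/310,000.
Cancelling (1 − t) and cross-multiplying: 310,000·(EBIT − 19,000) = 410,000·(EBIT − 193,000).
Solving, EBIT = (193,000·410,000 − 19,000·310,000) / (410,000 − 310,000) = 73,240,000,000 / 100,000 = 732,400.00.

£732,400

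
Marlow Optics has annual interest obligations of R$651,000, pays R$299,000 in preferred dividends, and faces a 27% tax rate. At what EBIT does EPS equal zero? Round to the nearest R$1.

R$1,060,589

Preferred dividends are paid after tax, so their pre-tax equivalent is R$299,000 ÷ (1 − 0.27) = R$409,589.04.
EPS = 0 when EBIT covers interest plus the pre-tax preferred burden: R$651,000 + R$409,589.04 = R$1,060,589.04.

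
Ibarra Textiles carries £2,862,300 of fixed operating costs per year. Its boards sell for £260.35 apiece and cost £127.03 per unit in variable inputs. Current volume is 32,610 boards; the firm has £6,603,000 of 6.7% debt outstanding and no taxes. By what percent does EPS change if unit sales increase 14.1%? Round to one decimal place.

Total contribution margin = 32,610 × £133.32 = £4,347,565.20.
Subtracting fixed costs: EBIT = £4,347,565.20 − £2,862,300 = £1,485,265.20.
After interest of £442,401.00, pre-tax earnings = £1,042,864.20.
Degree of combined leverage = contribution ÷ (EBIT − I) = £4,347,565.20 ÷ £1,042,864.20 = 4.1689.
EPS therefore changes by 4.1689 × (+14.1%) = +58.8%.

+58.8%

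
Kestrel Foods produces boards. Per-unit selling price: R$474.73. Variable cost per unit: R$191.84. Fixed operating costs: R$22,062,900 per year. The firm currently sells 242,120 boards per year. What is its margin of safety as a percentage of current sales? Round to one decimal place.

67.8%

Each unit contributes R$474.73 − R$191.84 = R$282.89. Break-even units = R$22,062,900 ÷ R$282.89 = 77,991.09; break-even revenue = 77,991.09 × R$474.73 = R$37,024,711.08.
Current sales = 242,120 × R$474.73 = R$114,941,627.60.
Margin of safety = (R$114,941,627.60 − R$37,024,711.08) ÷ R$114,941,627.60 = 67.8%.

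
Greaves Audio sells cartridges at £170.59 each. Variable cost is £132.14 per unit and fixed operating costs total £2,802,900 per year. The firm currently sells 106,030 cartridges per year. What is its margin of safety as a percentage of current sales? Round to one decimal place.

Each unit contributes £170.59 − £132.14 = £38.45. Break-even units = £2,802,900 ÷ £38.45 = 72,897.27; break-even revenue = 72,897.27 × £170.59 = £12,435,545.15.
Current sales = 106,030 × £170.59 = £18,087,657.70.
Margin of safety = (£18,087,657.70 − £12,435,545.15) ÷ £18,087,657.70 = 31.2%.

31.2%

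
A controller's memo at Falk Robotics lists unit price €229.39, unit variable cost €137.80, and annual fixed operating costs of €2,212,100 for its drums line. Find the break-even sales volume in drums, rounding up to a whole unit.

Contribution margin per unit = €229.39 − €137.80 = €91.59.
Break-even volume = fixed costs ÷ CM per unit = €2,212,100 ÷ €91.59 = 24,152.20, so 24,153 drums.

24,153 drums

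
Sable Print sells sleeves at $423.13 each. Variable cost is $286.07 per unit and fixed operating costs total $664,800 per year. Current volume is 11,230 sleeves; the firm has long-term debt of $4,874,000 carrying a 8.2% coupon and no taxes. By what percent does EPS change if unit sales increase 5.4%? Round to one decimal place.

Total contribution margin = 11,230 × $137.06 = $1,539,183.80.
Operating income = contribution − fixed costs = $1,539,183.80 − $664,800 = $874,383.80.
After interest of $399,668.00, pre-tax earnings = $474,715.80.
Degree of combined leverage = contribution ÷ (EBIT − I) = $1,539,183.80 ÷ $474,715.80 = 3.2423.
%ΔEPS = DCL × %ΔSales = 3.2423 × +5.4% = +17.5%.

+17.5%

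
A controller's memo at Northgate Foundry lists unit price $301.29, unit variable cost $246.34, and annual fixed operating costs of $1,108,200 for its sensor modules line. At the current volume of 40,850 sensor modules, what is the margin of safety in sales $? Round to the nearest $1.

Each unit contributes $301.29 − $246.34 = $54.95. Break-even units = $1,108,200 ÷ $54.95 = 20,167.42; break-even revenue = 20,167.42 × $301.29 = $6,076,243.46.
Actual sales revenue = 40,850 × $301.29 = $12,307,696.50.
Margin of safety = $12,307,696.50 − $6,076,243.46 = $6,231,453.

$6,231,453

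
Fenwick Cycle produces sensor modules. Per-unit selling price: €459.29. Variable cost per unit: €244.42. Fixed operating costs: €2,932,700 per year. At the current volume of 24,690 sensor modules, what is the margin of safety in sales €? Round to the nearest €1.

Each unit contributes €459.29 − €244.42 = €214.87. Break-even units = €2,932,700 ÷ €214.87 = 13,648.72; break-even revenue = 13,648.72 × €459.29 = €6,268,719.61.
Actual sales revenue = 24,690 × €459.29 = €11,339,870.10.
Margin of safety = €11,339,870.10 − €6,268,719.61 = €5,071,150.

€5,071,150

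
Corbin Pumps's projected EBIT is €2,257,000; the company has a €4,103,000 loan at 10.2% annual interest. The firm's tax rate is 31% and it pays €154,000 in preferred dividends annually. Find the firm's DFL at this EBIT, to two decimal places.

Annual interest charges come to €418,506.00.
Preferred dividends grossed up pre-tax: €154,000 / (1 − 0.31) = €223,188.41.
DFL = EBIT ÷ [EBIT − I − D_p/(1−t)] = €2,257,000 ÷ [€2,257,000 − €418,506.00 − €223,188.41] = €2,257,000 ÷ €1,615,305.59 = 1.3973.

1.40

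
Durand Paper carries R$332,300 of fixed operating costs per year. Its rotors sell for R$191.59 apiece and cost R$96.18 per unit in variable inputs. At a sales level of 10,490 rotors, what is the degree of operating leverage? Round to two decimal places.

At 10,490 units, contribution = 10,490 × R$95.41 = R$1,000,850.90.
EBIT = R$1,000,850.90 − R$332,300 = R$668,550.90.
So DOL = total CM / EBIT = R$1,000,850.90 / R$668,550.90 = 1.4970.

1.50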